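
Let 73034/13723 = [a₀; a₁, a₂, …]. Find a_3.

73034 = 5·13723 + 4419   →  a_0 = 5
13723 = 3·4419 + 466   →  a_1 = 3
4419 = 9·466 + 225   →  a_2 = 9
466 = 2·225 + 16   →  a_3 = 2

2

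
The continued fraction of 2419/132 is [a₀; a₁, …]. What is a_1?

2419 = 18·132 + 43   →  a_0 = 18
132 = 3·43 + 3   →  a_1 = 3

3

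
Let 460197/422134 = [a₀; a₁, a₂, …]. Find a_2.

11

460197 = 1·422134 + 38063   →  a_0 = 1
422134 = 11·38063 + 3441   →  a_1 = 11
38063 = 11·3441 + 212   →  a_2 = 11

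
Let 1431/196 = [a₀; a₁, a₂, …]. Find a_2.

3

1431 = 7·196 + 59   →  a_0 = 7
196 = 3·59 + 19   →  a_1 = 3
59 = 3·19 + 2   →  a_2 = 3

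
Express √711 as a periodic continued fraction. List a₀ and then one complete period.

[26; 1, 1, 1, 52]

a₀ = ⌊√711⌋ = 26.
With m₀=0, d₀=1 and mₖ₊₁ = dₖaₖ − mₖ, dₖ₊₁ = (n − mₖ₊₁²)/dₖ, aₖ₊₁ = ⌊(a₀+mₖ₊₁)/dₖ₊₁⌋:
  k=1: m=26, d=35, a=1
  k=2: m=9, d=18, a=1
  k=3: m=9, d=35, a=1
  k=4: m=26, d=1, a=52
d=1 and a=2a₀=52 at k=4, so the next step gives (m, d) = (26, 35) again — its k=1 value — and the period has length 4.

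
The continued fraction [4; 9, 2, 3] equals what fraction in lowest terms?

Using pₖ = aₖpₖ₋₁ + pₖ₋₂ and qₖ = aₖqₖ₋₁ + qₖ₋₂:
  k=0: a=4, p=4, q=1
  k=1: a=9, p=37, q=9
  k=2: a=2, p=78, q=19
  k=3: a=3, p=271, q=66

271/66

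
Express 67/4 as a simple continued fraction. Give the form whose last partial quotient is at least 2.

[16; 1, 3]

67 = 16*4 + 3
4 = 1*3 + 1
3 = 3*1 + 0  (stop)
So 67/4 = [16; 1, 3].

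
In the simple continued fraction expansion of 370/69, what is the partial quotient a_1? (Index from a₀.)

370 = 5·69 + 25   →  a_0 = 5
69 = 2·25 + 19   →  a_1 = 2

2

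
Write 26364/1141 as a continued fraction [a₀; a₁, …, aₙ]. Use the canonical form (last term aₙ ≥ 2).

26364 = 23*1141 + 121
1141 = 9*121 + 52
121 = 2*52 + 17
52 = 3*17 + 1
17 = 17*1 + 0  (stop)
So 26364/1141 = [23; 9, 2, 3, 17].

[23; 9, 2, 3, 17]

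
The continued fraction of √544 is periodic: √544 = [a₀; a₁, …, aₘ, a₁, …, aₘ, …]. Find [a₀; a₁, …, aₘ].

a₀ = ⌊√544⌋ = 23.
With m₀=0, d₀=1 and mₖ₊₁ = dₖaₖ − mₖ, dₖ₊₁ = (n − mₖ₊₁²)/dₖ, aₖ₊₁ = ⌊(a₀+mₖ₊₁)/dₖ₊₁⌋:
  k=1: m=23, d=15, a=3
  k=2: m=22, d=4, a=11
  k=3: m=22, d=15, a=3
  k=4: m=23, d=1, a=46
d=1 and a=2a₀=46 at k=4, so the next step gives (m, d) = (23, 15) again — its k=1 value — and the period has length 4.

[23; 3, 11, 3, 46]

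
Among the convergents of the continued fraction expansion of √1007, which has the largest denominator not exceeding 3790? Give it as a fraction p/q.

90535/2853

√1007 = [31; 1, 2, 1, 2, 1, 62, …] (period length 6).
Convergents:
  p_0/q_0 = 31/1
  p_1/q_1 = 32/1
  p_2/q_2 = 95/3
  p_3/q_3 = 127/4
  p_4/q_4 = 349/11
  p_5/q_5 = 476/15
  p_6/q_6 = 29861/941
  p_7/q_7 = 30337/956
  p_8/q_8 = 90535/2853
  p_9/q_9 = 120872/3809
q_8 = 2853 ≤ 3790 < 3809 = q_9, so the answer is 90535/2853.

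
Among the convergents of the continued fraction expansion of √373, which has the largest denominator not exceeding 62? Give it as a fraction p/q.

309/16

√373 = [19; 3, 5, 5, 3, 38, …] (period length 5).
Convergents:
  p_0/q_0 = 19/1
  p_1/q_1 = 58/3
  p_2/q_2 = 309/16
  p_3/q_3 = 1603/83
q_2 = 16 ≤ 62 < 83 = q_3, so the answer is 309/16.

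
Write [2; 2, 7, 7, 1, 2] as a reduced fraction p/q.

Using pₖ = aₖpₖ₋₁ + pₖ₋₂ and qₖ = aₖqₖ₋₁ + qₖ₋₂:
  k=0: a=2, p=2, q=1
  k=1: a=2, p=5, q=2
  k=2: a=7, p=37, q=15
  k=3: a=7, p=264, q=107
  k=4: a=1, p=301, q=122
  k=5: a=2, p=866, q=351

866/351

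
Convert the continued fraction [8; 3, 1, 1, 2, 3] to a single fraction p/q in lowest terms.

Fold from the inside: start with 3/1.
  2 + 1/3 = 7/3
  1 + 3/7 = 10/7
  1 + 7/10 = 17/10
  3 + 10/17 = 61/17
  8 + 17/61 = 505/61

505/61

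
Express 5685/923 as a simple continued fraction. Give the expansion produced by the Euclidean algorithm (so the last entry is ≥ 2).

5685 = 6×923 + 147
923 = 6×147 + 41
147 = 3×41 + 24
41 = 1×24 + 17
24 = 1×17 + 7
17 = 2×7 + 3
7 = 2×3 + 1
3 = 3×1 + 0  (stop)
So 5685/923 = [6; 6, 3, 1, 1, 2, 2, 3].

[6; 6, 3, 1, 1, 2, 2, 3]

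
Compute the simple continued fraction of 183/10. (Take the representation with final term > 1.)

183 = 18×10 + 3
10 = 3×3 + 1
3 = 3×1 + 0  (stop)
So 183/10 = [18; 3, 3].

[18; 3, 3]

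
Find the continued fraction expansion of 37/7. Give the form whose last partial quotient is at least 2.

[5; 3, 2]

37 = 5×7 + 2
7 = 3×2 + 1
2 = 2×1 + 0  (stop)
So 37/7 = [5; 3, 2].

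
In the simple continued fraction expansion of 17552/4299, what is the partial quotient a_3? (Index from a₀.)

17552 = 4·4299 + 356   →  a_0 = 4
4299 = 12·356 + 27   →  a_1 = 12
356 = 13·27 + 5   →  a_2 = 13
27 = 5·5 + 2   →  a_3 = 5

5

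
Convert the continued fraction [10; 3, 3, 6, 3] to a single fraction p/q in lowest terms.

Fold from the inside: start with 3/1.
  6 + 1/3 = 19/3
  3 + 3/19 = 60/19
  3 + 19/60 = 199/60
  10 + 60/199 = 2050/199

2050/199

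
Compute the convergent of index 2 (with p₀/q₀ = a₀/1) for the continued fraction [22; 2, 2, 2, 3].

112/5

Using pₖ = aₖpₖ₋₁ + pₖ₋₂, qₖ = aₖqₖ₋₁ + qₖ₋₂ (with p₋₁=1, p₋₂=0, q₋₁=0, q₋₂=1):
  k=0: a=22, p=22, q=1
  k=1: a=2, p=45, q=2
  k=2: a=2, p=112, q=5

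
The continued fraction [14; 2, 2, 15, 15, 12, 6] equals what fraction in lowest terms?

1226265/85142

Using pₖ = aₖpₖ₋₁ + pₖ₋₂ and qₖ = aₖqₖ₋₁ + qₖ₋₂:
  k=0: a=14, p=14, q=1
  k=1: a=2, p=29, q=2
  k=2: a=2, p=72, q=5
  k=3: a=15, p=1109, q=77
  k=4: a=15, p=16707, q=1160
  k=5: a=12, p=201593, q=13997
  k=6: a=6, p=1226265, q=85142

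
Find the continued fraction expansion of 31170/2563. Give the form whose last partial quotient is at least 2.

[12; 6, 5, 4, 6, 3]

31170 = 12*2563 + 414
2563 = 6*414 + 79
414 = 5*79 + 19
79 = 4*19 + 3
19 = 6*3 + 1
3 = 3*1 + 0  (stop)
So 31170/2563 = [12; 6, 5, 4, 6, 3].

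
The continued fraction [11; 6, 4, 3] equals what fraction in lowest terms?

Fold from the inside: start with 3/1.
  4 + 1/3 = 13/3
  6 + 3/13 = 81/13
  11 + 13/81 = 904/81

904/81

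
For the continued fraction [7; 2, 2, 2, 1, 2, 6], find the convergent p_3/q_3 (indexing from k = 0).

Using pₖ = aₖpₖ₋₁ + pₖ₋₂, qₖ = aₖqₖ₋₁ + qₖ₋₂ (with p₋₁=1, p₋₂=0, q₋₁=0, q₋₂=1):
  k=0: a=7, p=7, q=1
  k=1: a=2, p=15, q=2
  k=2: a=2, p=37, q=5
  k=3: a=2, p=89, q=12

89/12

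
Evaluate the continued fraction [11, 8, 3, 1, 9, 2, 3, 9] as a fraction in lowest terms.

Fold from the inside: start with 9/1.
  3 + 1/9 = 28/9
  2 + 9/28 = 65/28
  9 + 28/65 = 613/65
  1 + 65/613 = 678/613
  3 + 613/678 = 2647/678
  8 + 678/2647 = 21854/2647
  11 + 2647/21854 = 243041/21854

243041/21854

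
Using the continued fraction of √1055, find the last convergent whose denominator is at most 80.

1689/52

√1055 = [32; 2, 12, 2, 64, …] (period length 4).
Convergents:
  p_0/q_0 = 32/1
  p_1/q_1 = 65/2
  p_2/q_2 = 812/25
  p_3/q_3 = 1689/52
  p_4/q_4 = 108908/3353
q_3 = 52 ≤ 80 < 3353 = q_4, so the answer is 1689/52.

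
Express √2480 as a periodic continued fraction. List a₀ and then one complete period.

a₀ = ⌊√2480⌋ = 49.
With m₀=0, d₀=1 and mₖ₊₁ = dₖaₖ − mₖ, dₖ₊₁ = (n − mₖ₊₁²)/dₖ, aₖ₊₁ = ⌊(a₀+mₖ₊₁)/dₖ₊₁⌋:
  k=1: m=49, d=79, a=1
  k=2: m=30, d=20, a=3
  k=3: m=30, d=79, a=1
  k=4: m=49, d=1, a=98
d=1 and a=2a₀=98 at k=4, so the next step gives (m, d) = (49, 79) again — its k=1 value — and the period has length 4.

[49; 1, 3, 1, 98]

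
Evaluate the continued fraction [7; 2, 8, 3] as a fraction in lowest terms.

396/53

Fold from the inside: start with 3/1.
  8 + 1/3 = 25/3
  2 + 3/25 = 53/25
  7 + 25/53 = 396/53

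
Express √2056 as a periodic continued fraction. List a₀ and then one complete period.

[45; 2, 1, 10, 1, 2, 90]

a₀ = ⌊√2056⌋ = 45.
With m₀=0, d₀=1 and mₖ₊₁ = dₖaₖ − mₖ, dₖ₊₁ = (n − mₖ₊₁²)/dₖ, aₖ₊₁ = ⌊(a₀+mₖ₊₁)/dₖ₊₁⌋:
  k=1: m=45, d=31, a=2
  k=2: m=17, d=57, a=1
  k=3: m=40, d=8, a=10
  k=4: m=40, d=57, a=1
  k=5: m=17, d=31, a=2
  k=6: m=45, d=1, a=90
d=1 and a=2a₀=90 at k=6, so the next step gives (m, d) = (45, 31) again — its k=1 value — and the period has length 6.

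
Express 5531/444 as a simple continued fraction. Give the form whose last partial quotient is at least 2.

5531 = 12·444 + 203
444 = 2·203 + 38
203 = 5·38 + 13
38 = 2·13 + 12
13 = 1·12 + 1
12 = 12·1 + 0  (stop)
So 5531/444 = [12; 2, 5, 2, 1, 12].

[12; 2, 5, 2, 1, 12]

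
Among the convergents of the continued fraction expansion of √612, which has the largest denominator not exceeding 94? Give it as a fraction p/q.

2177/88

√612 = [24; 1, 2, 1, 4, 1, 2, 1, 48, …] (period length 8).
Convergents:
  p_0/q_0 = 24/1
  p_1/q_1 = 25/1
  p_2/q_2 = 74/3
  p_3/q_3 = 99/4
  p_4/q_4 = 470/19
  p_5/q_5 = 569/23
  p_6/q_6 = 1608/65
  p_7/q_7 = 2177/88
  p_8/q_8 = 106104/4289
q_7 = 88 ≤ 94 < 4289 = q_8, so the answer is 2177/88.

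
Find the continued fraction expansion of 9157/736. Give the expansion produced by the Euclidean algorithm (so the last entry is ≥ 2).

[12; 2, 3, 1, 3, 1, 1, 9]

9157 = 12*736 + 325
736 = 2*325 + 86
325 = 3*86 + 67
86 = 1*67 + 19
67 = 3*19 + 10
19 = 1*10 + 9
10 = 1*9 + 1
9 = 9*1 + 0  (stop)
So 9157/736 = [12; 2, 3, 1, 3, 1, 1, 9].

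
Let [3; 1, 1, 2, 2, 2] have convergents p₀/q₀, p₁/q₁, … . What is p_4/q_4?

43/12

Using pₖ = aₖpₖ₋₁ + pₖ₋₂, qₖ = aₖqₖ₋₁ + qₖ₋₂ (with p₋₁=1, p₋₂=0, q₋₁=0, q₋₂=1):
  k=0: a=3, p=3, q=1
  k=1: a=1, p=4, q=1
  k=2: a=1, p=7, q=2
  k=3: a=2, p=18, q=5
  k=4: a=2, p=43, q=12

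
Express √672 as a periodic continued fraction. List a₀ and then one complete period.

a₀ = ⌊√672⌋ = 25.
With m₀=0, d₀=1 and mₖ₊₁ = dₖaₖ − mₖ, dₖ₊₁ = (n − mₖ₊₁²)/dₖ, aₖ₊₁ = ⌊(a₀+mₖ₊₁)/dₖ₊₁⌋:
  k=1: m=25, d=47, a=1
  k=2: m=22, d=4, a=11
  k=3: m=22, d=47, a=1
  k=4: m=25, d=1, a=50
d=1 and a=2a₀=50 at k=4, so the next step gives (m, d) = (25, 47) again — its k=1 value — and the period has length 4.

[25; 1, 11, 1, 50]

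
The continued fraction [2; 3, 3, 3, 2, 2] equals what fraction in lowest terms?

Fold from the inside: start with 2/1.
  2 + 1/2 = 5/2
  3 + 2/5 = 17/5
  3 + 5/17 = 56/17
  3 + 17/56 = 185/56
  2 + 56/185 = 426/185

426/185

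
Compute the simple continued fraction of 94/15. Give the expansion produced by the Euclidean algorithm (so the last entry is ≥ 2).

[6; 3, 1, 3]

94 = 6·15 + 4
15 = 3·4 + 3
4 = 1·3 + 1
3 = 3·1 + 0  (stop)
So 94/15 = [6; 3, 1, 3].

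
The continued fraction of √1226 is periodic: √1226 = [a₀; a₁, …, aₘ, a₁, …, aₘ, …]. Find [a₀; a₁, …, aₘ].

[35; 70]

a₀ = ⌊√1226⌋ = 35.
With m₀=0, d₀=1 and mₖ₊₁ = dₖaₖ − mₖ, dₖ₊₁ = (n − mₖ₊₁²)/dₖ, aₖ₊₁ = ⌊(a₀+mₖ₊₁)/dₖ₊₁⌋:
  k=1: m=35, d=1, a=70
d=1 and a=2a₀=70 at k=1, so the next step gives (m, d) = (35, 1) again — its k=1 value — and the period has length 1.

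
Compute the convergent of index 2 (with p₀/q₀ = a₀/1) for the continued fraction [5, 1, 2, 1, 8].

17/3

Using pₖ = aₖpₖ₋₁ + pₖ₋₂, qₖ = aₖqₖ₋₁ + qₖ₋₂ (with p₋₁=1, p₋₂=0, q₋₁=0, q₋₂=1):
  k=0: a=5, p=5, q=1
  k=1: a=1, p=6, q=1
  k=2: a=2, p=17, q=3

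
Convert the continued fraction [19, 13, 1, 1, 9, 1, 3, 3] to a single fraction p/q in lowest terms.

Fold from the inside: start with 3/1.
  3 + 1/3 = 10/3
  1 + 3/10 = 13/10
  9 + 10/13 = 127/13
  1 + 13/127 = 140/127
  1 + 127/140 = 267/140
  13 + 140/267 = 3611/267
  19 + 267/3611 = 68876/3611

68876/3611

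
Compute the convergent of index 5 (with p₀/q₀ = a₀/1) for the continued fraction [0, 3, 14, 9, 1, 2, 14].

Using pₖ = aₖpₖ₋₁ + pₖ₋₂, qₖ = aₖqₖ₋₁ + qₖ₋₂ (with p₋₁=1, p₋₂=0, q₋₁=0, q₋₂=1):
  k=0: a=0, p=0, q=1
  k=1: a=3, p=1, q=3
  k=2: a=14, p=14, q=43
  k=3: a=9, p=127, q=390
  k=4: a=1, p=141, q=433
  k=5: a=2, p=409, q=1256

409/1256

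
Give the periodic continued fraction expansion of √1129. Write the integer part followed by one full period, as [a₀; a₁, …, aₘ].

a₀ = ⌊√1129⌋ = 33.

[33; 1, 1, 1, 1, 66]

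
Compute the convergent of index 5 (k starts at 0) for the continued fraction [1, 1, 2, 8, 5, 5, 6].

1117/665

Using pₖ = aₖpₖ₋₁ + pₖ₋₂, qₖ = aₖqₖ₋₁ + qₖ₋₂ (with p₋₁=1, p₋₂=0, q₋₁=0, q₋₂=1):
  k=0: a=1, p=1, q=1
  k=1: a=1, p=2, q=1
  k=2: a=2, p=5, q=3
  k=3: a=8, p=42, q=25
  k=4: a=5, p=215, q=128
  k=5: a=5, p=1117, q=665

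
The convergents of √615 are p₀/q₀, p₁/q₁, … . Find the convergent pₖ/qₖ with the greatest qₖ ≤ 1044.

√615 = [24; 1, 3, 1, 48, …] (period length 4).
Convergents:
  p_0/q_0 = 24/1
  p_1/q_1 = 25/1
  p_2/q_2 = 99/4
  p_3/q_3 = 124/5
  p_4/q_4 = 6051/244
  p_5/q_5 = 6175/249
  p_6/q_6 = 24576/991
  p_7/q_7 = 30751/1240
q_6 = 991 ≤ 1044 < 1240 = q_7, so the answer is 24576/991.

24576/991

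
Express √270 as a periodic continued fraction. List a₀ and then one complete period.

[16; 2, 3, 6, 3, 2, 32]

a₀ = ⌊√270⌋ = 16.
With m₀=0, d₀=1 and mₖ₊₁ = dₖaₖ − mₖ, dₖ₊₁ = (n − mₖ₊₁²)/dₖ, aₖ₊₁ = ⌊(a₀+mₖ₊₁)/dₖ₊₁⌋:
  k=1: m=16, d=14, a=2
  k=2: m=12, d=9, a=3
  k=3: m=15, d=5, a=6
  k=4: m=15, d=9, a=3
  k=5: m=12, d=14, a=2
  k=6: m=16, d=1, a=32
d=1 and a=2a₀=32 at k=6, so the next step gives (m, d) = (16, 14) again — its k=1 value — and the period has length 6.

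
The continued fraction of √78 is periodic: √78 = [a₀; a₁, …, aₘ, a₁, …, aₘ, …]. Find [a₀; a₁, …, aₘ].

[8; 1, 4, 1, 16]

a₀ = ⌊√78⌋ = 8.
With m₀=0, d₀=1 and mₖ₊₁ = dₖaₖ − mₖ, dₖ₊₁ = (n − mₖ₊₁²)/dₖ, aₖ₊₁ = ⌊(a₀+mₖ₊₁)/dₖ₊₁⌋:
  k=1: m=8, d=14, a=1
  k=2: m=6, d=3, a=4
  k=3: m=6, d=14, a=1
  k=4: m=8, d=1, a=16
d=1 and a=2a₀=16 at k=4, so the next step gives (m, d) = (8, 14) again — its k=1 value — and the period has length 4.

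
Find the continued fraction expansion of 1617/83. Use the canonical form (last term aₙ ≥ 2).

1617 = 19·83 + 40
83 = 2·40 + 3
40 = 13·3 + 1
3 = 3·1 + 0  (stop)
So 1617/83 = [19; 2, 13, 3].

[19; 2, 13, 3]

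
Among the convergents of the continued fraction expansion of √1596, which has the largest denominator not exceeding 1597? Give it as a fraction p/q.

63081/1579

√1596 = [39; 1, 18, 1, 78, …] (period length 4).
Convergents:
  p_0/q_0 = 39/1
  p_1/q_1 = 40/1
  p_2/q_2 = 759/19
  p_3/q_3 = 799/20
  p_4/q_4 = 63081/1579
  p_5/q_5 = 63880/1599
q_4 = 1579 ≤ 1597 < 1599 = q_5, so the answer is 63081/1579.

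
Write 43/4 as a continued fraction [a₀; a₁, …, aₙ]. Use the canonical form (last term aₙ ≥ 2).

43 = 10×4 + 3
4 = 1×3 + 1
3 = 3×1 + 0  (stop)
So 43/4 = [10; 1, 3].

[10; 1, 3]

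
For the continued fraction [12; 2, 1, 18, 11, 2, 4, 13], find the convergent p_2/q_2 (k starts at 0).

37/3

Using pₖ = aₖpₖ₋₁ + pₖ₋₂, qₖ = aₖqₖ₋₁ + qₖ₋₂ (with p₋₁=1, p₋₂=0, q₋₁=0, q₋₂=1):
  k=0: a=12, p=12, q=1
  k=1: a=2, p=25, q=2
  k=2: a=1, p=37, q=3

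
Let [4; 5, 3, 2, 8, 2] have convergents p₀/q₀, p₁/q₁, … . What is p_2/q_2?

Using pₖ = aₖpₖ₋₁ + pₖ₋₂, qₖ = aₖqₖ₋₁ + qₖ₋₂ (with p₋₁=1, p₋₂=0, q₋₁=0, q₋₂=1):
  k=0: a=4, p=4, q=1
  k=1: a=5, p=21, q=5
  k=2: a=3, p=67, q=16

67/16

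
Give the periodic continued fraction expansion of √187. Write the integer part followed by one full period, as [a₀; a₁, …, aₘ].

[13; 1, 2, 13, 2, 1, 26]

a₀ = ⌊√187⌋ = 13.
With m₀=0, d₀=1 and mₖ₊₁ = dₖaₖ − mₖ, dₖ₊₁ = (n − mₖ₊₁²)/dₖ, aₖ₊₁ = ⌊(a₀+mₖ₊₁)/dₖ₊₁⌋:
  k=1: m=13, d=18, a=1
  k=2: m=5, d=9, a=2
  k=3: m=13, d=2, a=13
  k=4: m=13, d=9, a=2
  k=5: m=5, d=18, a=1
  k=6: m=13, d=1, a=26
d=1 and a=2a₀=26 at k=6, so the next step gives (m, d) = (13, 18) again — its k=1 value — and the period has length 6.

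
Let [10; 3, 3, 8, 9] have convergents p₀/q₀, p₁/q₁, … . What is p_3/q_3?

Using pₖ = aₖpₖ₋₁ + pₖ₋₂, qₖ = aₖqₖ₋₁ + qₖ₋₂ (with p₋₁=1, p₋₂=0, q₋₁=0, q₋₂=1):
  k=0: a=10, p=10, q=1
  k=1: a=3, p=31, q=3
  k=2: a=3, p=103, q=10
  k=3: a=8, p=855, q=83

855/83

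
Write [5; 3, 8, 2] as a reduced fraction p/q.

282/53

Using pₖ = aₖpₖ₋₁ + pₖ₋₂ and qₖ = aₖqₖ₋₁ + qₖ₋₂:
  k=0: a=5, p=5, q=1
  k=1: a=3, p=16, q=3
  k=2: a=8, p=133, q=25
  k=3: a=2, p=282, q=53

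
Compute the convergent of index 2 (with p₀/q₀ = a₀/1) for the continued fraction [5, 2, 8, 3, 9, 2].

Using pₖ = aₖpₖ₋₁ + pₖ₋₂, qₖ = aₖqₖ₋₁ + qₖ₋₂ (with p₋₁=1, p₋₂=0, q₋₁=0, q₋₂=1):
  k=0: a=5, p=5, q=1
  k=1: a=2, p=11, q=2
  k=2: a=8, p=93, q=17

93/17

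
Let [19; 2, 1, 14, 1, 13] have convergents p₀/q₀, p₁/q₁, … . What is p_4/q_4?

Using pₖ = aₖpₖ₋₁ + pₖ₋₂, qₖ = aₖqₖ₋₁ + qₖ₋₂ (with p₋₁=1, p₋₂=0, q₋₁=0, q₋₂=1):
  k=0: a=19, p=19, q=1
  k=1: a=2, p=39, q=2
  k=2: a=1, p=58, q=3
  k=3: a=14, p=851, q=44
  k=4: a=1, p=909, q=47

909/47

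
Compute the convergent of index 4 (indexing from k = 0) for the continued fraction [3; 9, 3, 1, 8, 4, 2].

1007/324

Using pₖ = aₖpₖ₋₁ + pₖ₋₂, qₖ = aₖqₖ₋₁ + qₖ₋₂ (with p₋₁=1, p₋₂=0, q₋₁=0, q₋₂=1):
  k=0: a=3, p=3, q=1
  k=1: a=9, p=28, q=9
  k=2: a=3, p=87, q=28
  k=3: a=1, p=115, q=37
  k=4: a=8, p=1007, q=324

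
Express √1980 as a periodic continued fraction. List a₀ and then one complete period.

[44; 2, 88]

a₀ = ⌊√1980⌋ = 44.
With m₀=0, d₀=1 and mₖ₊₁ = dₖaₖ − mₖ, dₖ₊₁ = (n − mₖ₊₁²)/dₖ, aₖ₊₁ = ⌊(a₀+mₖ₊₁)/dₖ₊₁⌋:
  k=1: m=44, d=44, a=2
  k=2: m=44, d=1, a=88
d=1 and a=2a₀=88 at k=2, so the next step gives (m, d) = (44, 44) again — its k=1 value — and the period has length 2.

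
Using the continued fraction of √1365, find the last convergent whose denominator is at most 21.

√1365 = [36; 1, 17, 2, 17, 1, 72, …] (period length 6).
Convergents:
  p_0/q_0 = 36/1
  p_1/q_1 = 37/1
  p_2/q_2 = 665/18
  p_3/q_3 = 1367/37
q_2 = 18 ≤ 21 < 37 = q_3, so the answer is 665/18.

665/18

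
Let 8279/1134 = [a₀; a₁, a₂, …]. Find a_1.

8279 = 7·1134 + 341   →  a_0 = 7
1134 = 3·341 + 111   →  a_1 = 3

3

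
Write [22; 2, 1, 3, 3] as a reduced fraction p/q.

805/36

Fold from the inside: start with 3/1.
  3 + 1/3 = 10/3
  1 + 3/10 = 13/10
  2 + 10/13 = 36/13
  22 + 13/36 = 805/36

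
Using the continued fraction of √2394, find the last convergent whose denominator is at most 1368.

√2394 = [48; 1, 12, 1, 96, …] (period length 4).
Convergents:
  p_0/q_0 = 48/1
  p_1/q_1 = 49/1
  p_2/q_2 = 636/13
  p_3/q_3 = 685/14
  p_4/q_4 = 66396/1357
  p_5/q_5 = 67081/1371
q_4 = 1357 ≤ 1368 < 1371 = q_5, so the answer is 66396/1357.

66396/1357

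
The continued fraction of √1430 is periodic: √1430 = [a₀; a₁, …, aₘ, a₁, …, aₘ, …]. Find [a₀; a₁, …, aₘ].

a₀ = ⌊√1430⌋ = 37.
With m₀=0, d₀=1 and mₖ₊₁ = dₖaₖ − mₖ, dₖ₊₁ = (n − mₖ₊₁²)/dₖ, aₖ₊₁ = ⌊(a₀+mₖ₊₁)/dₖ₊₁⌋:
  k=1: m=37, d=61, a=1
  k=2: m=24, d=14, a=4
  k=3: m=32, d=29, a=2
  k=4: m=26, d=26, a=2
  k=5: m=26, d=29, a=2
  k=6: m=32, d=14, a=4
  k=7: m=24, d=61, a=1
  k=8: m=37, d=1, a=74
d=1 and a=2a₀=74 at k=8, so the next step gives (m, d) = (37, 61) again — its k=1 value — and the period has length 8.

[37; 1, 4, 2, 2, 2, 4, 1, 74]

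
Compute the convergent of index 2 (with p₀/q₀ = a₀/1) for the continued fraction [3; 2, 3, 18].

24/7

Using pₖ = aₖpₖ₋₁ + pₖ₋₂, qₖ = aₖqₖ₋₁ + qₖ₋₂ (with p₋₁=1, p₋₂=0, q₋₁=0, q₋₂=1):
  k=0: a=3, p=3, q=1
  k=1: a=2, p=7, q=2
  k=2: a=3, p=24, q=7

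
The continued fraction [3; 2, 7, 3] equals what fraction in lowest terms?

163/47

Fold from the inside: start with 3/1.
  7 + 1/3 = 22/3
  2 + 3/22 = 47/22
  3 + 22/47 = 163/47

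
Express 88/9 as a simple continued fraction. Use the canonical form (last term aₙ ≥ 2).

[9; 1, 3, 2]

88 = 9·9 + 7
9 = 1·7 + 2
7 = 3·2 + 1
2 = 2·1 + 0  (stop)
So 88/9 = [9; 1, 3, 2].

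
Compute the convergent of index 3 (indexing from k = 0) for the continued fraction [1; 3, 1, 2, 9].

14/11

Using pₖ = aₖpₖ₋₁ + pₖ₋₂, qₖ = aₖqₖ₋₁ + qₖ₋₂ (with p₋₁=1, p₋₂=0, q₋₁=0, q₋₂=1):
  k=0: a=1, p=1, q=1
  k=1: a=3, p=4, q=3
  k=2: a=1, p=5, q=4
  k=3: a=2, p=14, q=11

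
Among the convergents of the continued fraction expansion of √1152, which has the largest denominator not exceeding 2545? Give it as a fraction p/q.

√1152 = [33; 1, 15, 1, 66, …] (period length 4).
Convergents:
  p_0/q_0 = 33/1
  p_1/q_1 = 34/1
  p_2/q_2 = 543/16
  p_3/q_3 = 577/17
  p_4/q_4 = 38625/1138
  p_5/q_5 = 39202/1155
  p_6/q_6 = 626655/18463
q_5 = 1155 ≤ 2545 < 18463 = q_6, so the answer is 39202/1155.

39202/1155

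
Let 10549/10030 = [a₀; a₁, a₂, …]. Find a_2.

10549 = 1·10030 + 519   →  a_0 = 1
10030 = 19·519 + 169   →  a_1 = 19
519 = 3·169 + 12   →  a_2 = 3

3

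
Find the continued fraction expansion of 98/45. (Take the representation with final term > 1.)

[2; 5, 1, 1, 1, 2]

98 = 2*45 + 8
45 = 5*8 + 5
8 = 1*5 + 3
5 = 1*3 + 2
3 = 1*2 + 1
2 = 2*1 + 0  (stop)
So 98/45 = [2; 5, 1, 1, 1, 2].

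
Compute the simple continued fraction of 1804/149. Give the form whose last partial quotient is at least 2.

[12; 9, 3, 5]

1804 = 12·149 + 16
149 = 9·16 + 5
16 = 3·5 + 1
5 = 5·1 + 0  (stop)
So 1804/149 = [12; 9, 3, 5].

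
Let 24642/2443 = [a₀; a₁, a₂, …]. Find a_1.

24642 = 10·2443 + 212   →  a_0 = 10
2443 = 11·212 + 111   →  a_1 = 11

11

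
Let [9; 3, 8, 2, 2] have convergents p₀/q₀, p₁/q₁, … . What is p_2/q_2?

Using pₖ = aₖpₖ₋₁ + pₖ₋₂, qₖ = aₖqₖ₋₁ + qₖ₋₂ (with p₋₁=1, p₋₂=0, q₋₁=0, q₋₂=1):
  k=0: a=9, p=9, q=1
  k=1: a=3, p=28, q=3
  k=2: a=8, p=233, q=25

233/25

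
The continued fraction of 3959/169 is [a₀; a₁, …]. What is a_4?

3959 = 23·169 + 72   →  a_0 = 23
169 = 2·72 + 25   →  a_1 = 2
72 = 2·25 + 22   →  a_2 = 2
25 = 1·22 + 3   →  a_3 = 1
22 = 7·3 + 1   →  a_4 = 7

7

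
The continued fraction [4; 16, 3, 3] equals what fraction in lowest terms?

Using pₖ = aₖpₖ₋₁ + pₖ₋₂ and qₖ = aₖqₖ₋₁ + qₖ₋₂:
  k=0: a=4, p=4, q=1
  k=1: a=16, p=65, q=16
  k=2: a=3, p=199, q=49
  k=3: a=3, p=662, q=163

662/163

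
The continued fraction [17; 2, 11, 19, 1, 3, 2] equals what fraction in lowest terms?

71871/4112

Using pₖ = aₖpₖ₋₁ + pₖ₋₂ and qₖ = aₖqₖ₋₁ + qₖ₋₂:
  k=0: a=17, p=17, q=1
  k=1: a=2, p=35, q=2
  k=2: a=11, p=402, q=23
  k=3: a=19, p=7673, q=439
  k=4: a=1, p=8075, q=462
  k=5: a=3, p=31898, q=1825
  k=6: a=2, p=71871, q=4112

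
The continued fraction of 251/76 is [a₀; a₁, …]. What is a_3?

3

251 = 3·76 + 23   →  a_0 = 3
76 = 3·23 + 7   →  a_1 = 3
23 = 3·7 + 2   →  a_2 = 3
7 = 3·2 + 1   →  a_3 = 3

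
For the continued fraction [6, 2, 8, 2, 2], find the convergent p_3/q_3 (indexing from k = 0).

233/36

Using pₖ = aₖpₖ₋₁ + pₖ₋₂, qₖ = aₖqₖ₋₁ + qₖ₋₂ (with p₋₁=1, p₋₂=0, q₋₁=0, q₋₂=1):
  k=0: a=6, p=6, q=1
  k=1: a=2, p=13, q=2
  k=2: a=8, p=110, q=17
  k=3: a=2, p=233, q=36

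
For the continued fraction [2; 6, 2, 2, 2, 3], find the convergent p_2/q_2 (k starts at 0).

Using pₖ = aₖpₖ₋₁ + pₖ₋₂, qₖ = aₖqₖ₋₁ + qₖ₋₂ (with p₋₁=1, p₋₂=0, q₋₁=0, q₋₂=1):
  k=0: a=2, p=2, q=1
  k=1: a=6, p=13, q=6
  k=2: a=2, p=28, q=13

28/13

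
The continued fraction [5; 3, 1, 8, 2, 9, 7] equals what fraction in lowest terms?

26184/4981

Using pₖ = aₖpₖ₋₁ + pₖ₋₂ and qₖ = aₖqₖ₋₁ + qₖ₋₂:
  k=0: a=5, p=5, q=1
  k=1: a=3, p=16, q=3
  k=2: a=1, p=21, q=4
  k=3: a=8, p=184, q=35
  k=4: a=2, p=389, q=74
  k=5: a=9, p=3685, q=701
  k=6: a=7, p=26184, q=4981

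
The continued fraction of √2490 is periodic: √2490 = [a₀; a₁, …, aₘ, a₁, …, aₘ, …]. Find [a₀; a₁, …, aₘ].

a₀ = ⌊√2490⌋ = 49.

[49; 1, 8, 1, 98]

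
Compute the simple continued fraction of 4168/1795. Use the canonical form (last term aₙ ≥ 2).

4168 = 2·1795 + 578
1795 = 3·578 + 61
578 = 9·61 + 29
61 = 2·29 + 3
29 = 9·3 + 2
3 = 1·2 + 1
2 = 2·1 + 0  (stop)
So 4168/1795 = [2; 3, 9, 2, 9, 1, 2].

[2; 3, 9, 2, 9, 1, 2]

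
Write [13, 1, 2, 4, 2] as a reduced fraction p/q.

397/29

Using pₖ = aₖpₖ₋₁ + pₖ₋₂ and qₖ = aₖqₖ₋₁ + qₖ₋₂:
  k=0: a=13, p=13, q=1
  k=1: a=1, p=14, q=1
  k=2: a=2, p=41, q=3
  k=3: a=4, p=178, q=13
  k=4: a=2, p=397, q=29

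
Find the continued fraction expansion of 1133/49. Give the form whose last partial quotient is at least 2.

[23; 8, 6]

1133 = 23*49 + 6
49 = 8*6 + 1
6 = 6*1 + 0  (stop)
So 1133/49 = [23; 8, 6].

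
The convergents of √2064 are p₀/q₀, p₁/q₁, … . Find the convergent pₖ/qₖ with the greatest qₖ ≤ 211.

√2064 = [45; 2, 3, 7, 3, 2, 90, …] (period length 6).
Convergents:
  p_0/q_0 = 45/1
  p_1/q_1 = 91/2
  p_2/q_2 = 318/7
  p_3/q_3 = 2317/51
  p_4/q_4 = 7269/160
  p_5/q_5 = 16855/371
q_4 = 160 ≤ 211 < 371 = q_5, so the answer is 7269/160.

7269/160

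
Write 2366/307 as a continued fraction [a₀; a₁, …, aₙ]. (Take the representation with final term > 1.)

2366 = 7·307 + 217
307 = 1·217 + 90
217 = 2·90 + 37
90 = 2·37 + 16
37 = 2·16 + 5
16 = 3·5 + 1
5 = 5·1 + 0  (stop)
So 2366/307 = [7; 1, 2, 2, 2, 3, 5].

[7; 1, 2, 2, 2, 3, 5]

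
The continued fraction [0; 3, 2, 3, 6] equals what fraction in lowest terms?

44/151

Fold from the inside: start with 6/1.
  3 + 1/6 = 19/6
  2 + 6/19 = 44/19
  3 + 19/44 = 151/44
  0 + 44/151 = 44/151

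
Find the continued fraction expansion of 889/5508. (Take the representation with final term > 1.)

[0; 6, 5, 9, 6, 3]

889 = 0*5508 + 889
5508 = 6*889 + 174
889 = 5*174 + 19
174 = 9*19 + 3
19 = 6*3 + 1
3 = 3*1 + 0  (stop)
So 889/5508 = [0; 6, 5, 9, 6, 3].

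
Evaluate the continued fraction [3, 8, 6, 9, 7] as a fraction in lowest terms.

Fold from the inside: start with 7/1.
  9 + 1/7 = 64/7
  6 + 7/64 = 391/64
  8 + 64/391 = 3192/391
  3 + 391/3192 = 9967/3192

9967/3192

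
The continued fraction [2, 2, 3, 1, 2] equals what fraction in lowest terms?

61/25

Fold from the inside: start with 2/1.
  1 + 1/2 = 3/2
  3 + 2/3 = 11/3
  2 + 3/11 = 25/11
  2 + 11/25 = 61/25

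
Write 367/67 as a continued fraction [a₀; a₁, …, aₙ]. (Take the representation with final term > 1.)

367 = 5*67 + 32
67 = 2*32 + 3
32 = 10*3 + 2
3 = 1*2 + 1
2 = 2*1 + 0  (stop)
So 367/67 = [5; 2, 10, 1, 2].

[5; 2, 10, 1, 2]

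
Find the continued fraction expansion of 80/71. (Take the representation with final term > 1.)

[1; 7, 1, 8]

80 = 1×71 + 9
71 = 7×9 + 8
9 = 1×8 + 1
8 = 8×1 + 0  (stop)
So 80/71 = [1; 7, 1, 8].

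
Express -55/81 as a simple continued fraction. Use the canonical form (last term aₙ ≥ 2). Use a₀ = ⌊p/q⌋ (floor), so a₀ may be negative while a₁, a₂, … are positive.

-55 = -1×81 + 26
81 = 3×26 + 3
26 = 8×3 + 2
3 = 1×2 + 1
2 = 2×1 + 0  (stop)
So -55/81 = [-1; 3, 8, 1, 2].

[-1; 3, 8, 1, 2]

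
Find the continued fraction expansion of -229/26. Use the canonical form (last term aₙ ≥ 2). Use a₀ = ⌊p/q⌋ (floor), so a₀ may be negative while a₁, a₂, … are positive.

[-9; 5, 5]

-229 = -9×26 + 5
26 = 5×5 + 1
5 = 5×1 + 0  (stop)
So -229/26 = [-9; 5, 5].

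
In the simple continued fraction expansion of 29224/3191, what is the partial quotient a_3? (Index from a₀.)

7

29224 = 9·3191 + 505   →  a_0 = 9
3191 = 6·505 + 161   →  a_1 = 6
505 = 3·161 + 22   →  a_2 = 3
161 = 7·22 + 7   →  a_3 = 7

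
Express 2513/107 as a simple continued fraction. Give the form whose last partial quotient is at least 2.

2513 = 23*107 + 52
107 = 2*52 + 3
52 = 17*3 + 1
3 = 3*1 + 0  (stop)
So 2513/107 = [23; 2, 17, 3].

[23; 2, 17, 3]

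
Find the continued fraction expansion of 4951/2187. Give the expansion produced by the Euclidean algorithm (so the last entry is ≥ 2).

[2; 3, 1, 3, 1, 3, 3, 9]

4951 = 2*2187 + 577
2187 = 3*577 + 456
577 = 1*456 + 121
456 = 3*121 + 93
121 = 1*93 + 28
93 = 3*28 + 9
28 = 3*9 + 1
9 = 9*1 + 0  (stop)
So 4951/2187 = [2; 3, 1, 3, 1, 3, 3, 9].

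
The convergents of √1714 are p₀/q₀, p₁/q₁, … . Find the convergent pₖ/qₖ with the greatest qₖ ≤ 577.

17057/412

√1714 = [41; 2, 2, 82, …] (period length 3).
Convergents:
  p_0/q_0 = 41/1
  p_1/q_1 = 83/2
  p_2/q_2 = 207/5
  p_3/q_3 = 17057/412
  p_4/q_4 = 34321/829
q_3 = 412 ≤ 577 < 829 = q_4, so the answer is 17057/412.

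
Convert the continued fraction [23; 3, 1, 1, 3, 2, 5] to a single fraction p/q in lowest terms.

Using pₖ = aₖpₖ₋₁ + pₖ₋₂ and qₖ = aₖqₖ₋₁ + qₖ₋₂:
  k=0: a=23, p=23, q=1
  k=1: a=3, p=70, q=3
  k=2: a=1, p=93, q=4
  k=3: a=1, p=163, q=7
  k=4: a=3, p=582, q=25
  k=5: a=2, p=1327, q=57
  k=6: a=5, p=7217, q=310

7217/310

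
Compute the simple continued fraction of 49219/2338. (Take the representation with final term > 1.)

[21; 19, 3, 9, 1, 3]

49219 = 21·2338 + 121
2338 = 19·121 + 39
121 = 3·39 + 4
39 = 9·4 + 3
4 = 1·3 + 1
3 = 3·1 + 0  (stop)
So 49219/2338 = [21; 19, 3, 9, 1, 3].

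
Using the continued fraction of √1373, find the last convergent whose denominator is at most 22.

704/19

√1373 = [37; 18, 1, 1, 18, 74, …] (period length 5).
Convergents:
  p_0/q_0 = 37/1
  p_1/q_1 = 667/18
  p_2/q_2 = 704/19
  p_3/q_3 = 1371/37
q_2 = 19 ≤ 22 < 37 = q_3, so the answer is 704/19.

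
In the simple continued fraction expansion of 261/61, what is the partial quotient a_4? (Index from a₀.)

261 = 4·61 + 17   →  a_0 = 4
61 = 3·17 + 10   →  a_1 = 3
17 = 1·10 + 7   →  a_2 = 1
10 = 1·7 + 3   →  a_3 = 1
7 = 2·3 + 1   →  a_4 = 2

2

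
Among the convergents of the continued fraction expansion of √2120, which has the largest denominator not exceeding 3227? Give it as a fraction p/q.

√2120 = [46; 23, 92, …] (period length 2).
Convergents:
  p_0/q_0 = 46/1
  p_1/q_1 = 1059/23
  p_2/q_2 = 97474/2117
  p_3/q_3 = 2242961/48714
q_2 = 2117 ≤ 3227 < 48714 = q_3, so the answer is 97474/2117.

97474/2117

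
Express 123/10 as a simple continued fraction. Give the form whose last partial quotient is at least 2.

123 = 12*10 + 3
10 = 3*3 + 1
3 = 3*1 + 0  (stop)
So 123/10 = [12; 3, 3].

[12; 3, 3]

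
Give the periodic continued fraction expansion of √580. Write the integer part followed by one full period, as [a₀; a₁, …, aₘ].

a₀ = ⌊√580⌋ = 24.
With m₀=0, d₀=1 and mₖ₊₁ = dₖaₖ − mₖ, dₖ₊₁ = (n − mₖ₊₁²)/dₖ, aₖ₊₁ = ⌊(a₀+mₖ₊₁)/dₖ₊₁⌋:
  k=1: m=24, d=4, a=12
  k=2: m=24, d=1, a=48
d=1 and a=2a₀=48 at k=2, so the next step gives (m, d) = (24, 4) again — its k=1 value — and the period has length 2.

[24; 12, 48]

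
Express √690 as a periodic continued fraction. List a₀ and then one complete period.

[26; 3, 1, 2, 1, 3, 52]

a₀ = ⌊√690⌋ = 26.
With m₀=0, d₀=1 and mₖ₊₁ = dₖaₖ − mₖ, dₖ₊₁ = (n − mₖ₊₁²)/dₖ, aₖ₊₁ = ⌊(a₀+mₖ₊₁)/dₖ₊₁⌋:
  k=1: m=26, d=14, a=3
  k=2: m=16, d=31, a=1
  k=3: m=15, d=15, a=2
  k=4: m=15, d=31, a=1
  k=5: m=16, d=14, a=3
  k=6: m=26, d=1, a=52
d=1 and a=2a₀=52 at k=6, so the next step gives (m, d) = (26, 14) again — its k=1 value — and the period has length 6.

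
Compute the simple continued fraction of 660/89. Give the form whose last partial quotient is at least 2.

660 = 7*89 + 37
89 = 2*37 + 15
37 = 2*15 + 7
15 = 2*7 + 1
7 = 7*1 + 0  (stop)
So 660/89 = [7; 2, 2, 2, 7].

[7; 2, 2, 2, 7]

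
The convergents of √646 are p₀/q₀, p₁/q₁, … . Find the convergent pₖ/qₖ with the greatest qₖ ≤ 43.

√646 = [25; 2, 2, 2, 50, …] (period length 4).
Convergents:
  p_0/q_0 = 25/1
  p_1/q_1 = 51/2
  p_2/q_2 = 127/5
  p_3/q_3 = 305/12
  p_4/q_4 = 15377/605
q_3 = 12 ≤ 43 < 605 = q_4, so the answer is 305/12.

305/12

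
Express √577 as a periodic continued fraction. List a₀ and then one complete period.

a₀ = ⌊√577⌋ = 24.
With m₀=0, d₀=1 and mₖ₊₁ = dₖaₖ − mₖ, dₖ₊₁ = (n − mₖ₊₁²)/dₖ, aₖ₊₁ = ⌊(a₀+mₖ₊₁)/dₖ₊₁⌋:
  k=1: m=24, d=1, a=48
d=1 and a=2a₀=48 at k=1, so the next step gives (m, d) = (24, 1) again — its k=1 value — and the period has length 1.

[24; 48]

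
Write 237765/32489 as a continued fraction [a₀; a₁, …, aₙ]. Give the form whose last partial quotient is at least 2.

[7; 3, 7, 14, 2, 16, 3]

237765 = 7×32489 + 10342
32489 = 3×10342 + 1463
10342 = 7×1463 + 101
1463 = 14×101 + 49
101 = 2×49 + 3
49 = 16×3 + 1
3 = 3×1 + 0  (stop)
So 237765/32489 = [7; 3, 7, 14, 2, 16, 3].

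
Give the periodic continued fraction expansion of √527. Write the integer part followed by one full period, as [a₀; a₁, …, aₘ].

[22; 1, 21, 1, 44]

a₀ = ⌊√527⌋ = 22.
With m₀=0, d₀=1 and mₖ₊₁ = dₖaₖ − mₖ, dₖ₊₁ = (n − mₖ₊₁²)/dₖ, aₖ₊₁ = ⌊(a₀+mₖ₊₁)/dₖ₊₁⌋:
  k=1: m=22, d=43, a=1
  k=2: m=21, d=2, a=21
  k=3: m=21, d=43, a=1
  k=4: m=22, d=1, a=44
d=1 and a=2a₀=44 at k=4, so the next step gives (m, d) = (22, 43) again — its k=1 value — and the period has length 4.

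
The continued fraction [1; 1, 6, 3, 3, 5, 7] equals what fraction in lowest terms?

5183/2782

Fold from the inside: start with 7/1.
  5 + 1/7 = 36/7
  3 + 7/36 = 115/36
  3 + 36/115 = 381/115
  6 + 115/381 = 2401/381
  1 + 381/2401 = 2782/2401
  1 + 2401/2782 = 5183/2782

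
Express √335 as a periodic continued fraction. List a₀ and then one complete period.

[18; 3, 3, 3, 36]

a₀ = ⌊√335⌋ = 18.
With m₀=0, d₀=1 and mₖ₊₁ = dₖaₖ − mₖ, dₖ₊₁ = (n − mₖ₊₁²)/dₖ, aₖ₊₁ = ⌊(a₀+mₖ₊₁)/dₖ₊₁⌋:
  k=1: m=18, d=11, a=3
  k=2: m=15, d=10, a=3
  k=3: m=15, d=11, a=3
  k=4: m=18, d=1, a=36
d=1 and a=2a₀=36 at k=4, so the next step gives (m, d) = (18, 11) again — its k=1 value — and the period has length 4.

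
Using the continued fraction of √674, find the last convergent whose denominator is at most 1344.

34399/1325

√674 = [25; 1, 24, 1, 50, …] (period length 4).
Convergents:
  p_0/q_0 = 25/1
  p_1/q_1 = 26/1
  p_2/q_2 = 649/25
  p_3/q_3 = 675/26
  p_4/q_4 = 34399/1325
  p_5/q_5 = 35074/1351
q_4 = 1325 ≤ 1344 < 1351 = q_5, so the answer is 34399/1325.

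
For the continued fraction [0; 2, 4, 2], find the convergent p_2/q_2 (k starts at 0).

4/9

Using pₖ = aₖpₖ₋₁ + pₖ₋₂, qₖ = aₖqₖ₋₁ + qₖ₋₂ (with p₋₁=1, p₋₂=0, q₋₁=0, q₋₂=1):
  k=0: a=0, p=0, q=1
  k=1: a=2, p=1, q=2
  k=2: a=4, p=4, q=9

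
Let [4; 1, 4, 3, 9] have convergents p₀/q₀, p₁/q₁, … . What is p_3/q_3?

Using pₖ = aₖpₖ₋₁ + pₖ₋₂, qₖ = aₖqₖ₋₁ + qₖ₋₂ (with p₋₁=1, p₋₂=0, q₋₁=0, q₋₂=1):
  k=0: a=4, p=4, q=1
  k=1: a=1, p=5, q=1
  k=2: a=4, p=24, q=5
  k=3: a=3, p=77, q=16

77/16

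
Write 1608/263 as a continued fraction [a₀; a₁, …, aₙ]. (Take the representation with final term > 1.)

1608 = 6*263 + 30
263 = 8*30 + 23
30 = 1*23 + 7
23 = 3*7 + 2
7 = 3*2 + 1
2 = 2*1 + 0  (stop)
So 1608/263 = [6; 8, 1, 3, 3, 2].

[6; 8, 1, 3, 3, 2]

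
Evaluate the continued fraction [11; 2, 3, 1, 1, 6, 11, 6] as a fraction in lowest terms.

81565/7131

Using pₖ = aₖpₖ₋₁ + pₖ₋₂ and qₖ = aₖqₖ₋₁ + qₖ₋₂:
  k=0: a=11, p=11, q=1
  k=1: a=2, p=23, q=2
  k=2: a=3, p=80, q=7
  k=3: a=1, p=103, q=9
  k=4: a=1, p=183, q=16
  k=5: a=6, p=1201, q=105
  k=6: a=11, p=13394, q=1171
  k=7: a=6, p=81565, q=7131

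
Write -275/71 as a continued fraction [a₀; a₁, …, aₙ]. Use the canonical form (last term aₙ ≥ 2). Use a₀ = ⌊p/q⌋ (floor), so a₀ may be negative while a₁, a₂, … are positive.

-275 = -4*71 + 9
71 = 7*9 + 8
9 = 1*8 + 1
8 = 8*1 + 0  (stop)
So -275/71 = [-4; 7, 1, 8].

[-4; 7, 1, 8]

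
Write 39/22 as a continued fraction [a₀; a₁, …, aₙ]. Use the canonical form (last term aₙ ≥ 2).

39 = 1×22 + 17
22 = 1×17 + 5
17 = 3×5 + 2
5 = 2×2 + 1
2 = 2×1 + 0  (stop)
So 39/22 = [1; 1, 3, 2, 2].

[1; 1, 3, 2, 2]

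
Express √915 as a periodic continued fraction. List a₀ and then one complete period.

[30; 4, 60]

a₀ = ⌊√915⌋ = 30.
With m₀=0, d₀=1 and mₖ₊₁ = dₖaₖ − mₖ, dₖ₊₁ = (n − mₖ₊₁²)/dₖ, aₖ₊₁ = ⌊(a₀+mₖ₊₁)/dₖ₊₁⌋:
  k=1: m=30, d=15, a=4
  k=2: m=30, d=1, a=60
d=1 and a=2a₀=60 at k=2, so the next step gives (m, d) = (30, 15) again — its k=1 value — and the period has length 2.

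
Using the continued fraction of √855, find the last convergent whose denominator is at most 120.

3041/104

√855 = [29; 4, 6, 4, 58, …] (period length 4).
Convergents:
  p_0/q_0 = 29/1
  p_1/q_1 = 117/4
  p_2/q_2 = 731/25
  p_3/q_3 = 3041/104
  p_4/q_4 = 177109/6057
q_3 = 104 ≤ 120 < 6057 = q_4, so the answer is 3041/104.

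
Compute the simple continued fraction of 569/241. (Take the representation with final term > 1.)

[2; 2, 1, 3, 2, 1, 6]

569 = 2*241 + 87
241 = 2*87 + 67
87 = 1*67 + 20
67 = 3*20 + 7
20 = 2*7 + 6
7 = 1*6 + 1
6 = 6*1 + 0  (stop)
So 569/241 = [2; 2, 1, 3, 2, 1, 6].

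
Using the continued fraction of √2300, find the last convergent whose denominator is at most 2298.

109297/2279

√2300 = [47; 1, 22, 1, 94, …] (period length 4).
Convergents:
  p_0/q_0 = 47/1
  p_1/q_1 = 48/1
  p_2/q_2 = 1103/23
  p_3/q_3 = 1151/24
  p_4/q_4 = 109297/2279
  p_5/q_5 = 110448/2303
q_4 = 2279 ≤ 2298 < 2303 = q_5, so the answer is 109297/2279.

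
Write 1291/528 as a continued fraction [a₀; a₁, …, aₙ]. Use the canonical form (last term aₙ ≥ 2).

1291 = 2×528 + 235
528 = 2×235 + 58
235 = 4×58 + 3
58 = 19×3 + 1
3 = 3×1 + 0  (stop)
So 1291/528 = [2; 2, 4, 19, 3].

[2; 2, 4, 19, 3]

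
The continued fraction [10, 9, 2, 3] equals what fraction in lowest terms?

Using pₖ = aₖpₖ₋₁ + pₖ₋₂ and qₖ = aₖqₖ₋₁ + qₖ₋₂:
  k=0: a=10, p=10, q=1
  k=1: a=9, p=91, q=9
  k=2: a=2, p=192, q=19
  k=3: a=3, p=667, q=66

667/66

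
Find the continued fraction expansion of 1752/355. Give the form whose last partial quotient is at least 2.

[4; 1, 14, 2, 3, 3]

1752 = 4·355 + 332
355 = 1·332 + 23
332 = 14·23 + 10
23 = 2·10 + 3
10 = 3·3 + 1
3 = 3·1 + 0  (stop)
So 1752/355 = [4; 1, 14, 2, 3, 3].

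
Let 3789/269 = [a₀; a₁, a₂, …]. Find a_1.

3789 = 14·269 + 23   →  a_0 = 14
269 = 11·23 + 16   →  a_1 = 11

11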